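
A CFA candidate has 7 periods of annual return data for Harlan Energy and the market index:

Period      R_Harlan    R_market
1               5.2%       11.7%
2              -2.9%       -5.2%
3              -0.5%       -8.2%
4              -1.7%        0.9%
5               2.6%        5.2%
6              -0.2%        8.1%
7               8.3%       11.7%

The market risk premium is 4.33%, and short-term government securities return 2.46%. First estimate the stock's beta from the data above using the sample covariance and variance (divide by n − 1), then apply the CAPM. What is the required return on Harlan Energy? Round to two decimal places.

Mean R_i = (5.2 − 2.9 − 0.5 − 1.7 + 2.6 − 0.2 + 8.3) / 7 = 1.5429%
Mean R_m = (11.7 − 5.2 − 8.2 + 0.9 + 5.2 + 8.1 + 11.7) / 7 = 3.4571%
Σ(R_i − R̄_i)(R_m − R̄_m) = 150.1629  ⇒  Cov = 150.1629 / 6 = 25.0272
Σ(R_m − R̄_m)² = 377.8571  ⇒  Var(R_m) = 377.8571 / 6 = 62.9762
β = Cov / Var(R_m) = 25.0272 / 62.9762 = 0.3974
E(R) = R_f + β × MRP = 2.46% + 0.3974 × 4.33% = 4.18%

4.18%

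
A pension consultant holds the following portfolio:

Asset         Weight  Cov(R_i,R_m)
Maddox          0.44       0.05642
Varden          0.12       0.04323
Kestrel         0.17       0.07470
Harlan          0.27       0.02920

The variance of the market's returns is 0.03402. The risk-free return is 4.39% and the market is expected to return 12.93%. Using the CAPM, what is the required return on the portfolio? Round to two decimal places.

β_Maddox = 0.05642 / 0.03402 = 1.6584
β_Varden = 0.04323 / 0.03402 = 1.2707
β_Kestrel = 0.07470 / 0.03402 = 2.1958
β_Harlan = 0.02920 / 0.03402 = 0.8583
β_P = Σ w_i β_i = 0.44×1.6584 + 0.12×1.2707 + 0.17×2.1958 + 0.27×0.8583 = 1.4872
MRP = 12.93% − 4.39% = 8.54%
E(R_P) = R_f + β_P × MRP = 4.39% + 1.4872 × 8.54% = 17.09%

17.09%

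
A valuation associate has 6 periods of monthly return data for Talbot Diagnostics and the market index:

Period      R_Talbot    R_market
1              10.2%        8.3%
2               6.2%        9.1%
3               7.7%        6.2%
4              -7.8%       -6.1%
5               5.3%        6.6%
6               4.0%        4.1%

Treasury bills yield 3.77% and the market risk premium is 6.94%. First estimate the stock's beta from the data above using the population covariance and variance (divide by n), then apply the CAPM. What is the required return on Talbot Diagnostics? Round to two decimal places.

Mean R_i = (10.2 + 6.2 + 7.7 − 7.8 + 5.3 + 4.0) / 6 = 4.2667%
Mean R_m = (8.3 + 9.1 + 6.2 − 6.1 + 6.6 + 4.1) / 6 = 4.7000%
Σ(R_i − R̄_i)(R_m − R̄_m) = 167.4600  ⇒  Cov = 167.4600 / 6 = 27.9100
Σ(R_m − R̄_m)² = 155.1800  ⇒  Var(R_m) = 155.1800 / 6 = 25.8633
β = Cov / Var(R_m) = 27.9100 / 25.8633 = 1.0791
E(R) = R_f + β × MRP = 3.77% + 1.0791 × 6.94% = 11.26%

11.26%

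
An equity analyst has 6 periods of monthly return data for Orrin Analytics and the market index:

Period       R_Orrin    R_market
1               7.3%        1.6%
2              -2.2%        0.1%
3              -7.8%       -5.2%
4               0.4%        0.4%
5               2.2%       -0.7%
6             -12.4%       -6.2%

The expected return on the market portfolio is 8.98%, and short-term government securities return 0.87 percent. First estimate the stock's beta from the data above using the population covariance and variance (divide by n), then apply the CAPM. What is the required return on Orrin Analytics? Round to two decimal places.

17.50%

Mean R_i = (7.3 − 2.2 − 7.8 + 0.4 + 2.2 − 12.4) / 6 = -2.0833%
Mean R_m = (1.6 + 0.1 − 5.2 + 0.4 − 0.7 − 6.2) / 6 = -1.6667%
Σ(R_i − R̄_i)(R_m − R̄_m) = 106.6867  ⇒  Cov = 106.6867 / 6 = 17.7811
Σ(R_m − R̄_m)² = 52.0333  ⇒  Var(R_m) = 52.0333 / 6 = 8.6722
β = Cov / Var(R_m) = 17.7811 / 8.6722 = 2.0504
MRP = 8.98% − 0.87% = 8.11%
E(R) = R_f + β × MRP = 0.87% + 2.0504 × 8.11% = 17.50%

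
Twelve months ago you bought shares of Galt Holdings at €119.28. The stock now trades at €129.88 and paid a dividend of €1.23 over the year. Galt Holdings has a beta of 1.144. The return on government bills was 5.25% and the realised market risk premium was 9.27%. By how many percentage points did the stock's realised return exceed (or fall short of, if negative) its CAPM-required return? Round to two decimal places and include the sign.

Realised HPR = (P1 + D1 − P0) / P0 = (129.88 + 1.23 − 119.28) / 119.28 = 11.83 / 119.28 = 9.9178%
CAPM required = R_f + β·MRP = 5.25% + 1.144 × 9.27% = 15.85488%
α = realised − required = 9.9178% − 15.85488% = -5.94%

-5.94%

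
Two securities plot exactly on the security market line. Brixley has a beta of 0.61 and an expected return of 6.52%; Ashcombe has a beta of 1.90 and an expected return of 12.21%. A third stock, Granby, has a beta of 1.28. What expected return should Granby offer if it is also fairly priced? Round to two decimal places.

MRP (SML slope) = (12.21% − 6.52%) / (1.90 − 0.61) = 5.69% / 1.29 = 4.4109%
R_f (intercept) = 6.52% − 0.61 × 4.4109% = 3.8294%
E(R_Granby) = R_f + β × MRP = 3.8294% + 1.28 × 4.4109% = 9.48%

9.48%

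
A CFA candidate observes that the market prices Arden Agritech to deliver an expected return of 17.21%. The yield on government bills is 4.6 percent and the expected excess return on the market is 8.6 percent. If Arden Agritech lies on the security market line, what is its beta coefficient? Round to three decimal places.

1.466

β = (E(R) − R_f) / MRP = (17.21% − 4.6%) / 8.6% = 12.61% / 8.6% = 1.466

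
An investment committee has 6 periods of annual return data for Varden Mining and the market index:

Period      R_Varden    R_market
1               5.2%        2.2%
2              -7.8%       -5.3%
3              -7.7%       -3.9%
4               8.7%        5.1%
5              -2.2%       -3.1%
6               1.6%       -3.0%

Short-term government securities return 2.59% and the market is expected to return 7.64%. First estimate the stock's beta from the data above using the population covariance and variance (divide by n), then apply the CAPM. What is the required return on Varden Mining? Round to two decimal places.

10.36%

Mean R_i = (5.2 − 7.8 − 7.7 + 8.7 − 2.2 + 1.6) / 6 = -0.3667%
Mean R_m = (2.2 − 5.3 − 3.9 + 5.1 − 3.1 − 3.0) / 6 = -1.3333%
Σ(R_i − R̄_i)(R_m − R̄_m) = 126.2667  ⇒  Cov = 126.2667 / 6 = 21.0445
Σ(R_m − R̄_m)² = 82.0933  ⇒  Var(R_m) = 82.0933 / 6 = 13.6822
β = Cov / Var(R_m) = 21.0445 / 13.6822 = 1.5381
MRP = 7.64% − 2.59% = 5.05%
E(R) = R_f + β × MRP = 2.59% + 1.5381 × 5.05% = 10.36%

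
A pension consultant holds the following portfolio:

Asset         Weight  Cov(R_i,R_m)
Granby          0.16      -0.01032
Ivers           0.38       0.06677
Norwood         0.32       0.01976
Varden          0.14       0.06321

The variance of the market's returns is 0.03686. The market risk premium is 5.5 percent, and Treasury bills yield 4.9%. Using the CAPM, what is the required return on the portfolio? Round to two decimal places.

10.70%

β_Granby = -0.01032 / 0.03686 = -0.2800
β_Ivers = 0.06677 / 0.03686 = 1.8114
β_Norwood = 0.01976 / 0.03686 = 0.5361
β_Varden = 0.06321 / 0.03686 = 1.7149
β_P = Σ w_i β_i = 0.16×-0.2800 + 0.38×1.8114 + 0.32×0.5361 + 0.14×1.7149 = 1.0552
E(R_P) = R_f + β_P × MRP = 4.9% + 1.0552 × 5.5% = 10.70%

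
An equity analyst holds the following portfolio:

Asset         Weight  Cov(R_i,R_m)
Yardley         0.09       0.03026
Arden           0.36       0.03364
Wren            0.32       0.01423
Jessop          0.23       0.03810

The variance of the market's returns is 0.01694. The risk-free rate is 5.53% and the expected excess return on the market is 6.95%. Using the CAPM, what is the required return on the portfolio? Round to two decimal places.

β_Yardley = 0.03026 / 0.01694 = 1.7863
β_Arden = 0.03364 / 0.01694 = 1.9858
β_Wren = 0.01423 / 0.01694 = 0.8400
β_Jessop = 0.03810 / 0.01694 = 2.2491
β_P = Σ w_i β_i = 0.09×1.7863 + 0.36×1.9858 + 0.32×0.8400 + 0.23×2.2491 = 1.6617
E(R_P) = R_f + β_P × MRP = 5.53% + 1.6617 × 6.95% = 17.08%

17.08%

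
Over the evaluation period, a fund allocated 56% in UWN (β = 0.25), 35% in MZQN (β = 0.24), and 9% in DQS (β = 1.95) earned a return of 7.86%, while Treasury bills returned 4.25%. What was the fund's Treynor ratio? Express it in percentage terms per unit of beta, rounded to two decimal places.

9.04%

β_P = 0.56×0.25 + 0.35×0.24 + 0.09×1.95 = 0.3995
Treynor = (R_P − R_f) / β_P = (7.86% − 4.25%) / 0.3995 = 3.61% / 0.3995 = 9.04%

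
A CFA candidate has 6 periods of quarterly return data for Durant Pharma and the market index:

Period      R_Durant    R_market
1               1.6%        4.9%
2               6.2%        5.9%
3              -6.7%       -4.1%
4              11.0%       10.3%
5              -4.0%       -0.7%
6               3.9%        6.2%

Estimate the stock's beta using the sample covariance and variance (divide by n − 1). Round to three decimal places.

Mean R_i = (1.6 + 6.2 − 6.7 + 11.0 − 4.0 + 3.9) / 6 = 2.0000%
Mean R_m = (4.9 + 5.9 − 4.1 + 10.3 − 0.7 + 6.2) / 6 = 3.7500%
Σ(R_i − R̄_i)(R_m − R̄_m) = 167.1700  ⇒  Cov = 167.1700 / 5 = 33.4340
Σ(R_m − R̄_m)² = 136.2750  ⇒  Var(R_m) = 136.2750 / 5 = 27.2550
β = Cov / Var(R_m) = 33.4340 / 27.2550 = 1.2267

1.227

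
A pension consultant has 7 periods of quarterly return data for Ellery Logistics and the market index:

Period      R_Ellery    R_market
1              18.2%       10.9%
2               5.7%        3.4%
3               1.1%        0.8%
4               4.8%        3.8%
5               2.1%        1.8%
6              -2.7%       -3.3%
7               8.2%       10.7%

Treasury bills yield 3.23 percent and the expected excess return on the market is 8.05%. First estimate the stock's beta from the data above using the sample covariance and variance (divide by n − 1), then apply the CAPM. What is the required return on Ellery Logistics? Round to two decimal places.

Mean R_i = (18.2 + 5.7 + 1.1 + 4.8 + 2.1 − 2.7 + 8.2) / 7 = 5.3429%
Mean R_m = (10.9 + 3.4 + 0.8 + 3.8 + 1.8 − 3.3 + 10.7) / 7 = 4.0143%
Σ(R_i − R̄_i)(R_m − R̄_m) = 187.1757  ⇒  Cov = 187.1757 / 6 = 31.1960
Σ(R_m − R̄_m)² = 161.2686  ⇒  Var(R_m) = 161.2686 / 6 = 26.8781
β = Cov / Var(R_m) = 31.1960 / 26.8781 = 1.1606
E(R) = R_f + β × MRP = 3.23% + 1.1606 × 8.05% = 12.57%

12.57%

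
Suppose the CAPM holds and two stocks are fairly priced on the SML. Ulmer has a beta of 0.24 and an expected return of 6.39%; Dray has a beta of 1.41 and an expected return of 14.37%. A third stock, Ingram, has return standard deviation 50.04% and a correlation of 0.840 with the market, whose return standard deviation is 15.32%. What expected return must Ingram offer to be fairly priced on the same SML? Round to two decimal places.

MRP = (14.37% − 6.39%) / (1.41 − 0.24) = 6.8205%
R_f = 6.39% − 0.24 × 6.8205% = 4.7531%
β_Ingram = ρ·σ_i/σ_m = 0.840 × 50.04 / 15.32 = 2.7437
E(R_Ingram) = R_f + β × MRP = 4.7531% + 2.7437 × 6.8205% = 23.47%

23.47%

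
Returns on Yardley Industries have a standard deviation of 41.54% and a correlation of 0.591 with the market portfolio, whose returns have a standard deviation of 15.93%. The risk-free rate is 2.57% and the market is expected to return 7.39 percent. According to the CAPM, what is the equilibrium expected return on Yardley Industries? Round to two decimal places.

β = ρ × σ_i / σ_m = 0.591 × 41.54% / 15.93% = 1.5411
MRP = 7.39% − 2.57% = 4.82%
E(R) = 2.57% + 1.5411 × 4.82% = 10.00%

10.00%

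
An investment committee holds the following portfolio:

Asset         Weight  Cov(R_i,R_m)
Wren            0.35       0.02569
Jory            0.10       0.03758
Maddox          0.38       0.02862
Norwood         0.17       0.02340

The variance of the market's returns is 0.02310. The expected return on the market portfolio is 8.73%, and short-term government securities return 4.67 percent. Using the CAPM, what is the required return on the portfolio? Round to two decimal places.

9.52%

β_Wren = 0.02569 / 0.02310 = 1.1121
β_Jory = 0.03758 / 0.02310 = 1.6268
β_Maddox = 0.02862 / 0.02310 = 1.2390
β_Norwood = 0.02340 / 0.02310 = 1.0130
β_P = Σ w_i β_i = 0.35×1.1121 + 0.10×1.6268 + 0.38×1.2390 + 0.17×1.0130 = 1.1949
MRP = 8.73% − 4.67% = 4.06%
E(R_P) = R_f + β_P × MRP = 4.67% + 1.1949 × 4.06% = 9.52%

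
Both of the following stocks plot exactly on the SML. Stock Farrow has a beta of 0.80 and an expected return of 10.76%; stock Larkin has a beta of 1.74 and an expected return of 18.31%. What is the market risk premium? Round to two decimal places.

Both satisfy E(R) = R_f + β·MRP, so the slope of the SML is
MRP = (18.31% − 10.76%) / (1.74 − 0.80) = 7.55% / 0.94 = 8.0319%

8.03%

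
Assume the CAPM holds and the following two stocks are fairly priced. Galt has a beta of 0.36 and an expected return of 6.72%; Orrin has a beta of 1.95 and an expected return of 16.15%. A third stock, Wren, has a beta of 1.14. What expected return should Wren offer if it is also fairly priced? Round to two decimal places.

MRP (SML slope) = (16.15% − 6.72%) / (1.95 − 0.36) = 9.43% / 1.59 = 5.9308%
R_f (intercept) = 6.72% − 0.36 × 5.9308% = 4.5849%
E(R_Wren) = R_f + β × MRP = 4.5849% + 1.14 × 5.9308% = 11.35%

11.35%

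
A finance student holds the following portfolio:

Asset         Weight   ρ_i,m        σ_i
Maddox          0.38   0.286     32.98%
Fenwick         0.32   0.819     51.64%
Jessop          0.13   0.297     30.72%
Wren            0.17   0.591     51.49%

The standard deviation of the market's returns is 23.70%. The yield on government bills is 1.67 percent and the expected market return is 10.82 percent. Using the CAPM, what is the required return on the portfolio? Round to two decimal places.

10.73%

β_Maddox = 0.286 × 32.98% / 23.70% = 0.3980
β_Fenwick = 0.819 × 51.64% / 23.70% = 1.7845
β_Jessop = 0.297 × 30.72% / 23.70% = 0.3850
β_Wren = 0.591 × 51.49% / 23.70% = 1.2840
β_P = Σ w_i β_i = 0.38×0.3980 + 0.32×1.7845 + 0.13×0.3850 + 0.17×1.2840 = 0.9906
MRP = 10.82% − 1.67% = 9.15%
E(R_P) = R_f + β_P × MRP = 1.67% + 0.9906 × 9.15% = 10.73%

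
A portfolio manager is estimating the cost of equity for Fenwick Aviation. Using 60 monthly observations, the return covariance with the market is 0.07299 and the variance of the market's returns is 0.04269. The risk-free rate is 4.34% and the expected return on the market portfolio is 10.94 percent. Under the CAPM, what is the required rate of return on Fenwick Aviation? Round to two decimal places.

β = Cov(R_i, R_m) / Var(R_m) = 0.07299 / 0.04269 = 1.7098
MRP = 10.94% − 4.34% = 6.60%
E(R) = R_f + β × MRP = 4.34% + 1.7098 × 6.60% = 15.62%

15.62%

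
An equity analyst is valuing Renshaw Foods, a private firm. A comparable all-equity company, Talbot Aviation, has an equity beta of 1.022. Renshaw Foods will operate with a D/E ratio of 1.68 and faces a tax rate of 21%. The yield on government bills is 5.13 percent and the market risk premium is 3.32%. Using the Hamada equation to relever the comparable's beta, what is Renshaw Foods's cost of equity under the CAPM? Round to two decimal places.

13.03%

β_L = β_U × [1 + (1 − t)(D/E)] = 1.022 × [1 + (1 − 0.21) × 1.68]
    = 1.022 × [1 + 0.79 × 1.68] = 1.022 × 2.3272 = 2.3784
E(R) = R_f + β_L × MRP = 5.13% + 2.3784 × 3.32% = 13.03%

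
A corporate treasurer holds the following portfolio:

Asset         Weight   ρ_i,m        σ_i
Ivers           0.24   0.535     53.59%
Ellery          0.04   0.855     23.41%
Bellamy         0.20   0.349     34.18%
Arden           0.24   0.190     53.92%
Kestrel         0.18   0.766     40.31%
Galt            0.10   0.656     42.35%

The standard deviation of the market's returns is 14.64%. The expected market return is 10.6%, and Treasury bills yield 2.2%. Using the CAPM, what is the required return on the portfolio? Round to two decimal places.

14.17%

β_Ivers = 0.535 × 53.59% / 14.64% = 1.9584
β_Ellery = 0.855 × 23.41% / 14.64% = 1.3672
β_Bellamy = 0.349 × 34.18% / 14.64% = 0.8148
β_Arden = 0.190 × 53.92% / 14.64% = 0.6998
β_Kestrel = 0.766 × 40.31% / 14.64% = 2.1091
β_Galt = 0.656 × 42.35% / 14.64% = 1.8977
β_P = Σ w_i β_i = 0.24×1.9584 + 0.04×1.3672 + 0.20×0.8148 + 0.24×0.6998 + 0.18×2.1091 + 0.10×1.8977 = 1.4250
MRP = 10.6% − 2.2% = 8.40%
E(R_P) = R_f + β_P × MRP = 2.2% + 1.4250 × 8.4% = 14.17%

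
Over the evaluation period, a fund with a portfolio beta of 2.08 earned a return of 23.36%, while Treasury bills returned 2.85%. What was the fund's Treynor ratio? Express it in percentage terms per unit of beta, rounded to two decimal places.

Treynor = (R_P − R_f) / β_P = (23.36% − 2.85%) / 2.0800 = 20.51% / 2.0800 = 9.86%

9.86%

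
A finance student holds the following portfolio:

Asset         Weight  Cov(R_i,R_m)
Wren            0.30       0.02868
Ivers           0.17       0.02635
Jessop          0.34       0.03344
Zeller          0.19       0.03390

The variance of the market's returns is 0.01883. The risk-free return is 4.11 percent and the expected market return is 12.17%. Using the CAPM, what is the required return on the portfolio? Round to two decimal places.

β_Wren = 0.02868 / 0.01883 = 1.5231
β_Ivers = 0.02635 / 0.01883 = 1.3994
β_Jessop = 0.03344 / 0.01883 = 1.7759
β_Zeller = 0.03390 / 0.01883 = 1.8003
β_P = Σ w_i β_i = 0.30×1.5231 + 0.17×1.3994 + 0.34×1.7759 + 0.19×1.8003 = 1.6407
MRP = 12.17% − 4.11% = 8.06%
E(R_P) = R_f + β_P × MRP = 4.11% + 1.6407 × 8.06% = 17.33%

17.33%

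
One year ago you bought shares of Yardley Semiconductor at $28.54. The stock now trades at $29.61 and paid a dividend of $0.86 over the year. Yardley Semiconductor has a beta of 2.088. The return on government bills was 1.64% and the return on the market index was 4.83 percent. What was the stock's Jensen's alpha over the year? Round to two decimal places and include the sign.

-1.54%

Realised HPR = (P1 + D1 − P0) / P0 = (29.61 + 0.86 − 28.54) / 28.54 = 1.93 / 28.54 = 6.7624%
MRP = 4.83% − 1.64% = 3.19%
CAPM required = R_f + β·MRP = 1.64% + 2.088 × 3.19% = 8.30072%
α = realised − required = 6.7624% − 8.30072% = -1.54%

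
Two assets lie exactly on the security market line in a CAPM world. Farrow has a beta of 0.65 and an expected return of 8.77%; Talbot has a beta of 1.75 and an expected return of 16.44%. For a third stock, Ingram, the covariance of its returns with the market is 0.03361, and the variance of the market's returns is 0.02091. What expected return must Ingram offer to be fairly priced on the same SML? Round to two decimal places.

MRP = (16.44% − 8.77%) / (1.75 − 0.65) = 6.9727%
R_f = 8.77% − 0.65 × 6.9727% = 4.2377%
β_Ingram = Cov / Var(R_m) = 0.03361 / 0.02091 = 1.6074
E(R_Ingram) = R_f + β × MRP = 4.2377% + 1.6074 × 6.9727% = 15.45%

15.45%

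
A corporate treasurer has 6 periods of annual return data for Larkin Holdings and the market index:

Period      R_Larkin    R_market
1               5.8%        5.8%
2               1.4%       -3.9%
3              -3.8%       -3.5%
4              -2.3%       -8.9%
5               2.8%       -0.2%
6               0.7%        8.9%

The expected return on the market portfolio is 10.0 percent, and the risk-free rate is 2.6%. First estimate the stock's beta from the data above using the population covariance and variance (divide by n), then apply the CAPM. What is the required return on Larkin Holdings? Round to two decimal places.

Mean R_i = (5.8 + 1.4 − 3.8 − 2.3 + 2.8 + 0.7) / 6 = 0.7667%
Mean R_m = (5.8 − 3.9 − 3.5 − 8.9 − 0.2 + 8.9) / 6 = -0.3000%
Σ(R_i − R̄_i)(R_m − R̄_m) = 69.0000  ⇒  Cov = 69.0000 / 6 = 11.5000
Σ(R_m − R̄_m)² = 219.0200  ⇒  Var(R_m) = 219.0200 / 6 = 36.5033
β = Cov / Var(R_m) = 11.5000 / 36.5033 = 0.3150
MRP = 10.0% − 2.6% = 7.40%
E(R) = R_f + β × MRP = 2.6% + 0.3150 × 7.4% = 4.93%

4.93%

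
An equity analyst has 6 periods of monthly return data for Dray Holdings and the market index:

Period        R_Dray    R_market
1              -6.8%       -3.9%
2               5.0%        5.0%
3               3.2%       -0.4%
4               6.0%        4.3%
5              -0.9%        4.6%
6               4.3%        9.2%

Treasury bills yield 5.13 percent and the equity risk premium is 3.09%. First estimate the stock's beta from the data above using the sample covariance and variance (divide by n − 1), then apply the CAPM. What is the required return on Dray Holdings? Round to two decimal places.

7.40%

Mean R_i = (-6.8 + 5.0 + 3.2 + 6.0 − 0.9 + 4.3) / 6 = 1.8000%
Mean R_m = (-3.9 + 5.0 − 0.4 + 4.3 + 4.6 + 9.2) / 6 = 3.1333%
Σ(R_i − R̄_i)(R_m − R̄_m) = 77.6200  ⇒  Cov = 77.6200 / 5 = 15.5240
Σ(R_m − R̄_m)² = 105.7533  ⇒  Var(R_m) = 105.7533 / 5 = 21.1507
β = Cov / Var(R_m) = 15.5240 / 21.1507 = 0.7340
E(R) = R_f + β × MRP = 5.13% + 0.7340 × 3.09% = 7.40%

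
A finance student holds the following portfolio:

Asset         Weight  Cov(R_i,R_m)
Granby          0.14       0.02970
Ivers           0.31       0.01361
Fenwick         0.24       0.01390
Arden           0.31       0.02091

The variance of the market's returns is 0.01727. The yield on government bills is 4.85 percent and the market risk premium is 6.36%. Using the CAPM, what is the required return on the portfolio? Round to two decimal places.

β_Granby = 0.02970 / 0.01727 = 1.7197
β_Ivers = 0.01361 / 0.01727 = 0.7881
β_Fenwick = 0.01390 / 0.01727 = 0.8049
β_Arden = 0.02091 / 0.01727 = 1.2108
β_P = Σ w_i β_i = 0.14×1.7197 + 0.31×0.7881 + 0.24×0.8049 + 0.31×1.2108 = 1.0536
E(R_P) = R_f + β_P × MRP = 4.85% + 1.0536 × 6.36% = 11.55%

11.55%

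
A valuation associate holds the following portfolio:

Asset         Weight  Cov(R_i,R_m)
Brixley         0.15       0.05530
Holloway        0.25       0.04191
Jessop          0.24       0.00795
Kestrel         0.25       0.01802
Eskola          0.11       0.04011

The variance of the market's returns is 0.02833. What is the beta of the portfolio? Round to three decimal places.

β_Brixley = 0.05530 / 0.02833 = 1.9520
β_Holloway = 0.04191 / 0.02833 = 1.4794
β_Jessop = 0.00795 / 0.02833 = 0.2806
β_Kestrel = 0.01802 / 0.02833 = 0.6361
β_Eskola = 0.04011 / 0.02833 = 1.4158
β_P = Σ w_i β_i = 0.15×1.9520 + 0.25×1.4794 + 0.24×0.2806 + 0.25×0.6361 + 0.11×1.4158 = 1.0448

1.045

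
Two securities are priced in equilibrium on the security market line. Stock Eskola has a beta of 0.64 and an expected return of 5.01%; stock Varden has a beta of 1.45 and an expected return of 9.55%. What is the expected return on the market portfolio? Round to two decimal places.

Both satisfy E(R) = R_f + β·MRP, so the slope of the SML is
MRP = (9.55% − 5.01%) / (1.45 − 0.64) = 4.54% / 0.81 = 5.6049%
R_f = E(R_Eskola) − β_Eskola·MRP = 5.01% − 0.64 × 5.6049% = 1.4229%
E(R_m) = R_f + MRP = 1.4229% + 5.6049% = 7.03%

7.03%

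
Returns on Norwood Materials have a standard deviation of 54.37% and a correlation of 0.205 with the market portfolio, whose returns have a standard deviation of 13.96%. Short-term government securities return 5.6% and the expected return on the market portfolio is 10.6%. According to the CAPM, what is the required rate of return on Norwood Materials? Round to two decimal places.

β = ρ × σ_i / σ_m = 0.205 × 54.37% / 13.96% = 0.7984
MRP = 10.6% − 5.6% = 5.00%
E(R) = 5.6% + 0.7984 × 5.0% = 9.59%

9.59%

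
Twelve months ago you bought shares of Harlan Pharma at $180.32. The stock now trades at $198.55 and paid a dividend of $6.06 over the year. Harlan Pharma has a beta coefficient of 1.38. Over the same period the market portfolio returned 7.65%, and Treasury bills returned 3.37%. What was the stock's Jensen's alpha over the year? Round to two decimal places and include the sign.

+4.19%

Realised HPR = (P1 + D1 − P0) / P0 = (198.55 + 6.06 − 180.32) / 180.32 = 24.29 / 180.32 = 13.4705%
MRP = 7.65% − 3.37% = 4.28%
CAPM required = R_f + β·MRP = 3.37% + 1.38 × 4.28% = 9.2764%
α = realised − required = 13.4705% − 9.2764% = +4.19%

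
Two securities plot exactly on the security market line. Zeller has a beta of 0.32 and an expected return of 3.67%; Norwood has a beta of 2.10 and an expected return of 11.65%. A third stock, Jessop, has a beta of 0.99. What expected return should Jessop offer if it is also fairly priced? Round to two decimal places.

MRP (SML slope) = (11.65% − 3.67%) / (2.10 − 0.32) = 7.98% / 1.78 = 4.4831%
R_f (intercept) = 3.67% − 0.32 × 4.4831% = 2.2354%
E(R_Jessop) = R_f + β × MRP = 2.2354% + 0.99 × 4.4831% = 6.67%

6.67%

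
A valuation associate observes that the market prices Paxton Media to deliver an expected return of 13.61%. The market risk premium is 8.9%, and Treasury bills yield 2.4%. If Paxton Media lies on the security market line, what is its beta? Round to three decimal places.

1.260

β = (E(R) − R_f) / MRP = (13.61% − 2.4%) / 8.9% = 11.21% / 8.9% = 1.260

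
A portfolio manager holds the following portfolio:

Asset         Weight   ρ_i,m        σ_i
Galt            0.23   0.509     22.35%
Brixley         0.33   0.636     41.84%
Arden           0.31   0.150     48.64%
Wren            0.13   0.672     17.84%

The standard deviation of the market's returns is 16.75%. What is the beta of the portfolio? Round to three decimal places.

β_Galt = 0.509 × 22.35% / 16.75% = 0.6792
β_Brixley = 0.636 × 41.84% / 16.75% = 1.5887
β_Arden = 0.150 × 48.64% / 16.75% = 0.4356
β_Wren = 0.672 × 17.84% / 16.75% = 0.7157
β_P = Σ w_i β_i = 0.23×0.6792 + 0.33×1.5887 + 0.31×0.4356 + 0.13×0.7157 = 0.9086

0.909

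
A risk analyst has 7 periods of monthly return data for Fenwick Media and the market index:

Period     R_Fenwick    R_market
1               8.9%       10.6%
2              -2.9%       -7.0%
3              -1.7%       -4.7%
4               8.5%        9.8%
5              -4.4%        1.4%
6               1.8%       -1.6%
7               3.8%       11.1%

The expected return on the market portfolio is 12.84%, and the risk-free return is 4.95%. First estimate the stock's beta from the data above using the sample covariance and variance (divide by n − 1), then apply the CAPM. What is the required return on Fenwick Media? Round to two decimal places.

9.43%

Mean R_i = (8.9 − 2.9 − 1.7 + 8.5 − 4.4 + 1.8 + 3.8) / 7 = 2.0000%
Mean R_m = (10.6 − 7.0 − 4.7 + 9.8 + 1.4 − 1.6 + 11.1) / 7 = 2.8000%
Σ(R_i − R̄_i)(R_m − R̄_m) = 199.8700  ⇒  Cov = 199.8700 / 6 = 33.3117
Σ(R_m − R̄_m)² = 352.3400  ⇒  Var(R_m) = 352.3400 / 6 = 58.7233
β = Cov / Var(R_m) = 33.3117 / 58.7233 = 0.5673
MRP = 12.84% − 4.95% = 7.89%
E(R) = R_f + β × MRP = 4.95% + 0.5673 × 7.89% = 9.43%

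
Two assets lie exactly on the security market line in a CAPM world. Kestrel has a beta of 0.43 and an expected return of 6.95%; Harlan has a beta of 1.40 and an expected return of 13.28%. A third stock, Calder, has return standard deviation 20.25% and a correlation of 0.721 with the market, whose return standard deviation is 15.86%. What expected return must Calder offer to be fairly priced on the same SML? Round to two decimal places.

10.15%

MRP = (13.28% − 6.95%) / (1.40 − 0.43) = 6.5258%
R_f = 6.95% − 0.43 × 6.5258% = 4.1439%
β_Calder = ρ·σ_i/σ_m = 0.721 × 20.25 / 15.86 = 0.9206
E(R_Calder) = R_f + β × MRP = 4.1439% + 0.9206 × 6.5258% = 10.15%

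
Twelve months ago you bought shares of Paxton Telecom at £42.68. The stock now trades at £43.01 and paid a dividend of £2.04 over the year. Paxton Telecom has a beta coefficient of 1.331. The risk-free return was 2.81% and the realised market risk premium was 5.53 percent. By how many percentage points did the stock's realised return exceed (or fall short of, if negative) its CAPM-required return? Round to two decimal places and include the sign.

Realised HPR = (P1 + D1 − P0) / P0 = (43.01 + 2.04 − 42.68) / 42.68 = 2.37 / 42.68 = 5.5530%
CAPM required = R_f + β·MRP = 2.81% + 1.331 × 5.53% = 10.17043%
α = realised − required = 5.5530% − 10.17043% = -4.62%

-4.62%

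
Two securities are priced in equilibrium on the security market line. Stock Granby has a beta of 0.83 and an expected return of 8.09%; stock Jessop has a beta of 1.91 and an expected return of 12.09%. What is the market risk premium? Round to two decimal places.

Both satisfy E(R) = R_f + β·MRP, so the slope of the SML is
MRP = (12.09% − 8.09%) / (1.91 − 0.83) = 4.00% / 1.08 = 3.7037%

3.70%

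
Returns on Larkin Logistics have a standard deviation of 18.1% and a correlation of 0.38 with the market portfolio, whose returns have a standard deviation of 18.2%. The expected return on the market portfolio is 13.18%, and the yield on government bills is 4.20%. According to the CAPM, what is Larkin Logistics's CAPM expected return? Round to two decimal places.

β = ρ × σ_i / σ_m = 0.38 × 18.1% / 18.2% = 0.3779
MRP = 13.18% − 4.20% = 8.98%
E(R) = 4.20% + 0.3779 × 8.98% = 7.59%

7.59%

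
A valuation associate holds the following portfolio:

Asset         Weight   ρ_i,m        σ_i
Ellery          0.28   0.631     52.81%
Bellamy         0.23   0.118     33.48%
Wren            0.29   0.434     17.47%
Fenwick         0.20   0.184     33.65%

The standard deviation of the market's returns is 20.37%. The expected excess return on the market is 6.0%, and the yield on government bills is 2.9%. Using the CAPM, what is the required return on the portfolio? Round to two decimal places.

β_Ellery = 0.631 × 52.81% / 20.37% = 1.6359
β_Bellamy = 0.118 × 33.48% / 20.37% = 0.1939
β_Wren = 0.434 × 17.47% / 20.37% = 0.3722
β_Fenwick = 0.184 × 33.65% / 20.37% = 0.3040
β_P = Σ w_i β_i = 0.28×1.6359 + 0.23×0.1939 + 0.29×0.3722 + 0.20×0.3040 = 0.6714
E(R_P) = R_f + β_P × MRP = 2.9% + 0.6714 × 6.0% = 6.93%

6.93%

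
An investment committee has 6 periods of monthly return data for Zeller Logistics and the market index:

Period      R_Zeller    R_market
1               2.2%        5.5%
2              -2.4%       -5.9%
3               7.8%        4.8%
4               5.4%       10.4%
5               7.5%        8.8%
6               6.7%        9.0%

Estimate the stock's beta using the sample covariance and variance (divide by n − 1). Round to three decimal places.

0.554

Mean R_i = (2.2 − 2.4 + 7.8 + 5.4 + 7.5 + 6.7) / 6 = 4.5333%
Mean R_m = (5.5 − 5.9 + 4.8 + 10.4 + 8.8 + 9.0) / 6 = 5.4333%
Σ(R_i − R̄_i)(R_m − R̄_m) = 98.3733  ⇒  Cov = 98.3733 / 5 = 19.6747
Σ(R_m − R̄_m)² = 177.5733  ⇒  Var(R_m) = 177.5733 / 5 = 35.5147
β = Cov / Var(R_m) = 19.6747 / 35.5147 = 0.5540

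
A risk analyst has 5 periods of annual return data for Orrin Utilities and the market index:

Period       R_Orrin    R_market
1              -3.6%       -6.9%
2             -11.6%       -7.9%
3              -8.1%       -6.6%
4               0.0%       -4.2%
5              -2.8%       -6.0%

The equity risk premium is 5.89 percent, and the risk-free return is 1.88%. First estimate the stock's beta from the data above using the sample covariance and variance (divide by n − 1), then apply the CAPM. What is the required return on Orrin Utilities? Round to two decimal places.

18.97%

Mean R_i = (-3.6 − 11.6 − 8.1 + 0.0 − 2.8) / 5 = -5.2200%
Mean R_m = (-6.9 − 7.9 − 6.6 − 4.2 − 6.0) / 5 = -6.3200%
Σ(R_i − R̄_i)(R_m − R̄_m) = 21.7880  ⇒  Cov = 21.7880 / 4 = 5.4470
Σ(R_m − R̄_m)² = 7.5080  ⇒  Var(R_m) = 7.5080 / 4 = 1.8770
β = Cov / Var(R_m) = 5.4470 / 1.8770 = 2.9020
E(R) = R_f + β × MRP = 1.88% + 2.9020 × 5.89% = 18.97%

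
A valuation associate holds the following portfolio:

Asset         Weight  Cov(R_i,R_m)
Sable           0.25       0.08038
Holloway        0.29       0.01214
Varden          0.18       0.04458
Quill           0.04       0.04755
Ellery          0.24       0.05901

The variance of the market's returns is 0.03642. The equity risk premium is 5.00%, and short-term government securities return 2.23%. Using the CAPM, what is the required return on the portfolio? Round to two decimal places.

β_Sable = 0.08038 / 0.03642 = 2.2070
β_Holloway = 0.01214 / 0.03642 = 0.3333
β_Varden = 0.04458 / 0.03642 = 1.2241
β_Quill = 0.04755 / 0.03642 = 1.3056
β_Ellery = 0.05901 / 0.03642 = 1.6203
β_P = Σ w_i β_i = 0.25×2.2070 + 0.29×0.3333 + 0.18×1.2241 + 0.04×1.3056 + 0.24×1.6203 = 1.3098
E(R_P) = R_f + β_P × MRP = 2.23% + 1.3098 × 5.00% = 8.78%

8.78%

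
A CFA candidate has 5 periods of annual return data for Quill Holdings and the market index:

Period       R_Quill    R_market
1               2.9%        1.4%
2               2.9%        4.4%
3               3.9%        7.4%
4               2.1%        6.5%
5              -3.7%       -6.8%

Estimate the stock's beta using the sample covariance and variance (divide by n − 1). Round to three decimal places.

0.484

Mean R_i = (2.9 + 2.9 + 3.9 + 2.1 − 3.7) / 5 = 1.6200%
Mean R_m = (1.4 + 4.4 + 7.4 + 6.5 − 6.8) / 5 = 2.5800%
Σ(R_i − R̄_i)(R_m − R̄_m) = 63.5920  ⇒  Cov = 63.5920 / 4 = 15.8980
Σ(R_m − R̄_m)² = 131.2880  ⇒  Var(R_m) = 131.2880 / 4 = 32.8220
β = Cov / Var(R_m) = 15.8980 / 32.8220 = 0.4844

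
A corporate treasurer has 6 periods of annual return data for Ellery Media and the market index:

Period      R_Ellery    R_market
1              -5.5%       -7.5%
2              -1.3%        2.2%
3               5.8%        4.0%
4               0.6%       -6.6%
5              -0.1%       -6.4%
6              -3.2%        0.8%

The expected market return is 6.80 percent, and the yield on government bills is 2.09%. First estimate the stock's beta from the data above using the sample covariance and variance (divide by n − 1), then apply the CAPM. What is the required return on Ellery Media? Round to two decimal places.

3.78%

Mean R_i = (-5.5 − 1.3 + 5.8 + 0.6 − 0.1 − 3.2) / 6 = -0.6167%
Mean R_m = (-7.5 + 2.2 + 4.0 − 6.6 − 6.4 + 0.8) / 6 = -2.2500%
Σ(R_i − R̄_i)(R_m − R̄_m) = 47.3850  ⇒  Cov = 47.3850 / 5 = 9.4770
Σ(R_m − R̄_m)² = 131.8750  ⇒  Var(R_m) = 131.8750 / 5 = 26.3750
β = Cov / Var(R_m) = 9.4770 / 26.3750 = 0.3593
MRP = 6.80% − 2.09% = 4.71%
E(R) = R_f + β × MRP = 2.09% + 0.3593 × 4.71% = 3.78%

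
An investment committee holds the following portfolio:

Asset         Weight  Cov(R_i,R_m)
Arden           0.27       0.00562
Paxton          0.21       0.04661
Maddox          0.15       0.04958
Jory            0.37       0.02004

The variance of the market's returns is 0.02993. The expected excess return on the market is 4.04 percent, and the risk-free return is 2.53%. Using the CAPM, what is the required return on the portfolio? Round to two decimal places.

6.06%

β_Arden = 0.00562 / 0.02993 = 0.1878
β_Paxton = 0.04661 / 0.02993 = 1.5573
β_Maddox = 0.04958 / 0.02993 = 1.6565
β_Jory = 0.02004 / 0.02993 = 0.6696
β_P = Σ w_i β_i = 0.27×0.1878 + 0.21×1.5573 + 0.15×1.6565 + 0.37×0.6696 = 0.8740
E(R_P) = R_f + β_P × MRP = 2.53% + 0.8740 × 4.04% = 6.06%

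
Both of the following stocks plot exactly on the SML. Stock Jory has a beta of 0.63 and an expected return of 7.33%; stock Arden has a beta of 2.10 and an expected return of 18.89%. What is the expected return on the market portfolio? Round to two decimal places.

10.24%

Both satisfy E(R) = R_f + β·MRP, so the slope of the SML is
MRP = (18.89% − 7.33%) / (2.10 − 0.63) = 11.56% / 1.47 = 7.8639%
R_f = E(R_Jory) − β_Jory·MRP = 7.33% − 0.63 × 7.8639% = 2.3757%
E(R_m) = R_f + MRP = 2.3757% + 7.8639% = 10.24%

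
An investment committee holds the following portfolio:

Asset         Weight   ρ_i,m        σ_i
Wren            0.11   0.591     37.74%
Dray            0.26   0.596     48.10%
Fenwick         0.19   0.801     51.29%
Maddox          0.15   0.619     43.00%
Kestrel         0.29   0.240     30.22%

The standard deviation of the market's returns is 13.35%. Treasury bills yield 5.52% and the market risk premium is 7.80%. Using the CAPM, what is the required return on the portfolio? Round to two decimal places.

19.43%

β_Wren = 0.591 × 37.74% / 13.35% = 1.6707
β_Dray = 0.596 × 48.10% / 13.35% = 2.1474
β_Fenwick = 0.801 × 51.29% / 13.35% = 3.0774
β_Maddox = 0.619 × 43.00% / 13.35% = 1.9938
β_Kestrel = 0.240 × 30.22% / 13.35% = 0.5433
β_P = Σ w_i β_i = 0.11×1.6707 + 0.26×2.1474 + 0.19×3.0774 + 0.15×1.9938 + 0.29×0.5433 = 1.7834
E(R_P) = R_f + β_P × MRP = 5.52% + 1.7834 × 7.80% = 19.43%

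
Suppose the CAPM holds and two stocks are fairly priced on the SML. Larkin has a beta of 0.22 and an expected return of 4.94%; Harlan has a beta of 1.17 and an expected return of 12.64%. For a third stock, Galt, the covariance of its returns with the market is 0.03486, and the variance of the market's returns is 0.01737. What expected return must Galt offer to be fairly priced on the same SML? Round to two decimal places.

MRP = (12.64% − 4.94%) / (1.17 − 0.22) = 8.1053%
R_f = 4.94% − 0.22 × 8.1053% = 3.1568%
β_Galt = Cov / Var(R_m) = 0.03486 / 0.01737 = 2.0069
E(R_Galt) = R_f + β × MRP = 3.1568% + 2.0069 × 8.1053% = 19.42%

19.42%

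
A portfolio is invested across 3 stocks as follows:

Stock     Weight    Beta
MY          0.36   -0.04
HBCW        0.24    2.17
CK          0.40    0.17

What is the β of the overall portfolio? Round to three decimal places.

0.574

β_P = Σ w_i β_i = 0.36×-0.04 + 0.24×2.17 + 0.40×0.17 = 0.5744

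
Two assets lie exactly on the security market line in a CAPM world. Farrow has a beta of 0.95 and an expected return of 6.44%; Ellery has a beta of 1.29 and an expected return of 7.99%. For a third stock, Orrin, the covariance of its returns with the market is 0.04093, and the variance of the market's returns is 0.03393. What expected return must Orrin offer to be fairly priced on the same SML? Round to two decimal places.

MRP = (7.99% − 6.44%) / (1.29 − 0.95) = 4.5588%
R_f = 6.44% − 0.95 × 4.5588% = 2.1091%
β_Orrin = Cov / Var(R_m) = 0.04093 / 0.03393 = 1.2063
E(R_Orrin) = R_f + β × MRP = 2.1091% + 1.2063 × 4.5588% = 7.61%

7.61%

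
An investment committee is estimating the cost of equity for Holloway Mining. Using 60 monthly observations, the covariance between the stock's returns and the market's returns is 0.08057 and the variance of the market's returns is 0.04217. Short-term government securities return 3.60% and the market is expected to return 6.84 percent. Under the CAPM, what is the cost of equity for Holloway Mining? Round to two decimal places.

β = Cov(R_i, R_m) / Var(R_m) = 0.08057 / 0.04217 = 1.9106
MRP = 6.84% − 3.60% = 3.24%
E(R) = R_f + β × MRP = 3.60% + 1.9106 × 3.24% = 9.79%

9.79%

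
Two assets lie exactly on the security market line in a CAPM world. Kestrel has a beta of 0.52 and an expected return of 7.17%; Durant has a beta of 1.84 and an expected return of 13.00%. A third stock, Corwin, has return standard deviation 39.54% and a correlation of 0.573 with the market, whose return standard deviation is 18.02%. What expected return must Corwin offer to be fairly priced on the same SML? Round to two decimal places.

10.43%

MRP = (13.00% − 7.17%) / (1.84 − 0.52) = 4.4167%
R_f = 7.17% − 0.52 × 4.4167% = 4.8733%
β_Corwin = ρ·σ_i/σ_m = 0.573 × 39.54 / 18.02 = 1.2573
E(R_Corwin) = R_f + β × MRP = 4.8733% + 1.2573 × 4.4167% = 10.43%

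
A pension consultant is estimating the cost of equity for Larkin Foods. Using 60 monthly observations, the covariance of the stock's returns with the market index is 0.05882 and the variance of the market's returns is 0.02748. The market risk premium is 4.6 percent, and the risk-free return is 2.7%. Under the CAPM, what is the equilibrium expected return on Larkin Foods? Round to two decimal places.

β = Cov(R_i, R_m) / Var(R_m) = 0.05882 / 0.02748 = 2.1405
E(R) = R_f + β × MRP = 2.7% + 2.1405 × 4.6% = 12.55%

12.55%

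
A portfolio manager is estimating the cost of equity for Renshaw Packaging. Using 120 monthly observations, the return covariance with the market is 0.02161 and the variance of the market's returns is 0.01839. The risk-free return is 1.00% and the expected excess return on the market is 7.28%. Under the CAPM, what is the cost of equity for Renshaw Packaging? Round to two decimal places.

β = Cov(R_i, R_m) / Var(R_m) = 0.02161 / 0.01839 = 1.1751
E(R) = R_f + β × MRP = 1.00% + 1.1751 × 7.28% = 9.55%

9.55%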